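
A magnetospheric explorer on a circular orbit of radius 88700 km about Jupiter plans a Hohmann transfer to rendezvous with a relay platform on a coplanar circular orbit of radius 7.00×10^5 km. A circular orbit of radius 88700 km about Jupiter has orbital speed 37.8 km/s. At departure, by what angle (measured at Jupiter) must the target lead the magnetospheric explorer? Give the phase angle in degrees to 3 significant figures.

From the circular-orbit relation v² = μ/r at r = 88700 km: μ = v²r = (37.8)² × 88700 = 1.26738×10^8 km³/s².
Semi-major axis of the transfer orbit: a_t = (88700 + 7.000×10^5)/2 = 3.9435×10^5 km.
Transfer time t = π√(a_t³/μ) = 69107 s.
Target angular speed ω₂ = √(μ/r₂³) = 1.9222×10^-5 rad/s.
Angle swept by the target during transfer: ω₂·t = 1.3284 rad = 76.11°.
The magnetospheric explorer traverses 180° on the transfer ellipse, so the target must lead by 180° − 76.11° = 104°.

φ = 104°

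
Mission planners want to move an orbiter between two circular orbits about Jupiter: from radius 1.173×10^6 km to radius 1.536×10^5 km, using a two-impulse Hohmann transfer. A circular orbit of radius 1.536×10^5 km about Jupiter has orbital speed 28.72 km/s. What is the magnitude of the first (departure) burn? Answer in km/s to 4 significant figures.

Δv₁ = 5.392 km/s

From the circular-orbit relation v² = μ/r at r = 1.536×10^5 km: μ = v²r = (28.72)² × 1.536×10^5 = 1.26695×10^8 km³/s².
Transfer-ellipse semi-major axis a_t = (r₁ + r₂)/2 = (1.173×10^6 + 1.536×10^5)/2 = 6.633×10^5 km.
On the circular orbit at r = 1.173×10^6 km, v_c = √(μ/r) = 10.393 km/s.
Vis-viva on the transfer ellipse at r = 1.173×10^6 km gives v_t = √[μ(2/r − 1/a_t)] = 5.0012 km/s.
Δv₁ = |v_t − v_c| = |5.0012 − 10.393| = 5.392 km/s.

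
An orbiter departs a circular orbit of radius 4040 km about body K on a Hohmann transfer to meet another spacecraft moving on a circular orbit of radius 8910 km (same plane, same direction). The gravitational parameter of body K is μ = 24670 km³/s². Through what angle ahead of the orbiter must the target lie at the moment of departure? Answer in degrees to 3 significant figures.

Transfer-ellipse semi-major axis a_t = (r₁ + r₂)/2 = (4040 + 8910)/2 = 6475 km.
The half-period of the transfer ellipse is t = π√(a_t³/μ) = 10420 s.
The target's mean motion on its circular orbit is ω₂ = √(μ/r₂³) = 1.868×10^-4 rad/s.
Angle swept by the target during transfer: ω₂·t = 1.946 rad = 111.5°.
The orbiter traverses 180° on the transfer ellipse, so the target must lead by 180° − 111.5° = 68.5°.

φ = 68.5°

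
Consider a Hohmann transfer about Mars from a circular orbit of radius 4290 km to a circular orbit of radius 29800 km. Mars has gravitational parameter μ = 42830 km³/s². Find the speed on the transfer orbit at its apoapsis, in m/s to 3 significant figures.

v = 601 m/s

The Hohmann ellipse has a_t = (r₁ + r₂)/2 = 17045 km.
The apoapsis of the transfer ellipse is at r = 29800 km.
Vis-viva: v = √[μ(2/r − 1/a_t)] = √[42830 × (2/29800 − 1/17045)] = 0.6014 km/s.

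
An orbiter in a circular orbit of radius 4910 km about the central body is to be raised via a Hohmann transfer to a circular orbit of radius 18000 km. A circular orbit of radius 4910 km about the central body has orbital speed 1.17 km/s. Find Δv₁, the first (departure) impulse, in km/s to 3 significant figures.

From the circular-orbit relation v² = μ/r at r = 4910 km: μ = v²r = (1.17)² × 4910 = 6721.30 km³/s².
Transfer-ellipse semi-major axis a_t = (r₁ + r₂)/2 = (4910 + 18000)/2 = 11455 km.
Circular speed at r = 4910 km: v_c = √(μ/r) = 1.1700 km/s.
Vis-viva on the transfer ellipse at r = 4910 km gives v_t = √[μ(2/r − 1/a_t)] = 1.4666 km/s.
Δv₁ = |v_t − v_c| = |1.4666 − 1.1700| = 0.2966 km/s.

Δv₁ = 0.297 km/s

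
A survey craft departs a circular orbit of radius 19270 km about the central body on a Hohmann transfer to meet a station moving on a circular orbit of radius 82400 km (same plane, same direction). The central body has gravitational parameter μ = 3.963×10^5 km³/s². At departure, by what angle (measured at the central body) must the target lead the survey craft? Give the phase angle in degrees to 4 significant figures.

The Hohmann ellipse has a_t = (r₁ + r₂)/2 = 50835 km.
The half-period of the transfer ellipse is t = π√(a_t³/μ) = 57198 s.
The target's mean motion on its circular orbit is ω₂ = √(μ/r₂³) = 2.6615×10^-5 rad/s.
Angle swept by the target during transfer: ω₂·t = 1.5223 rad = 87.22°.
Arrival is 180° from departure on the ellipse, so φ = 180° − 87.22° = 92.78°.

φ = 92.78°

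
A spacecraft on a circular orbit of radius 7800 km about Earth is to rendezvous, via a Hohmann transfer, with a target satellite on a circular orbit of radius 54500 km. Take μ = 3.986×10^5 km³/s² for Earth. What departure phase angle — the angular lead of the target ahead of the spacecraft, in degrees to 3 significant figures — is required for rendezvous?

Transfer-ellipse semi-major axis a_t = (r₁ + r₂)/2 = (7800 + 54500)/2 = 31150 km.
The half-period of the transfer ellipse is t = π√(a_t³/μ) = 27357 s.
The target's mean motion on its circular orbit is ω₂ = √(μ/r₂³) = 4.9622×10^-5 rad/s.
Angle swept by the target during transfer: ω₂·t = 1.3575 rad = 77.78°.
Arrival is 180° from departure on the ellipse, so φ = 180° − 77.78° = 102°.

φ = 102°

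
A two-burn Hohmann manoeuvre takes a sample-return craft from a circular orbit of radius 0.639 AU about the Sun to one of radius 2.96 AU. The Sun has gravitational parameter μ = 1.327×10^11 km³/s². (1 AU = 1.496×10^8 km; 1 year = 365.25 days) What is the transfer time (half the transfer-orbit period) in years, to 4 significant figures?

In km: r₁ = 0.639 × 1.496×10^8 = 9.55944×10^7 km; r₂ = 2.96 × 1.496×10^8 = 4.42816×10^8 km.
Semi-major axis of the transfer orbit: a_t = (9.55944×10^7 + 4.42816×10^8)/2 = 2.692052×10^8 km.
By Kepler's third law the transfer-orbit period is T = 2π√(a_t³/μ), so t = T/2 = 3.809×10^7 s.
Converting: 3.809×10^7 s ÷ 3.15576×10^7 s/year (365.25 × 86400) = 1.207 years.

t = 1.207 years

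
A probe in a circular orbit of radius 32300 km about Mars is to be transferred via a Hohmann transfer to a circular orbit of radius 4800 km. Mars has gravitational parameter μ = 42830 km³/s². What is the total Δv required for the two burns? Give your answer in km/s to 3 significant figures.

Δv = 1.52 km/s

Semi-major axis of the transfer orbit: a_t = (32300 + 4800)/2 = 18550 km.
Circular speed at r₁: v₁ = √(μ/r₁) = √(42830/32300) = 1.15152 km/s.
On the transfer ellipse at r₁, vis-viva equation gives v_a = √[μ(2/r₁ − 1/a_t)] = 0.585762 km/s.
First burn Δv₁ = |v_a − v₁| = 0.5658 km/s.
At r₂, v₂ = √(μ/r₂) = 2.9871 km/s.
Transfer-orbit speed at r₂: v_p = √[μ(2/r₂ − 1/a_t)] = 3.9417 km/s.
Second burn Δv₂ = |v₂ − v_p| = 0.9546 km/s.
Δv = Δv₁ + Δv₂ = 0.5658 + 0.9546 = 1.520 km/s.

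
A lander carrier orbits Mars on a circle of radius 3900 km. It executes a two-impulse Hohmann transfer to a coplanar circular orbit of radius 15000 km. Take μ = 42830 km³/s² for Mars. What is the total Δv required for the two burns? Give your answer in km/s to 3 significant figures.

Δv = 1.47 km/s

The Hohmann ellipse has a_t = (r₁ + r₂)/2 = 9450 km.
At r₁ the circular-orbit speed is v₁ = √(μ/r₁) = 3.3139 km/s.
Transfer-orbit speed at r₁ (v² = μ(2/r − 1/a)): v_p = √[μ(2/r₁ − 1/a_t)] = 4.1751 km/s.
First burn Δv₁ = |v_p − v₁| = 0.8612 km/s.
Circular speed at r₂: v₂ = √(μ/r₂) = 1.68977 km/s.
Transfer-orbit speed at r₂: v_a = √[μ(2/r₂ − 1/a_t)] = 1.08554 km/s.
Second burn Δv₂ = |v₂ − v_a| = 0.6042 km/s.
Δv = Δv₁ + Δv₂ = 0.8612 + 0.6042 = 1.465 km/s.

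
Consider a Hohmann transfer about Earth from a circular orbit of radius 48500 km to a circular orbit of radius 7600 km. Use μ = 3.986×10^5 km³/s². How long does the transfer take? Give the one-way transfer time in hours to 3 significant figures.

Transfer-ellipse semi-major axis a_t = (r₁ + r₂)/2 = (48500 + 7600)/2 = 28050 km.
Half the transfer-orbit period gives t = π√(a_t³/μ) = 23380 s.
Converting: 23380 s ÷ 3600 s/hour = 6.49 hours.

t = 6.49 hours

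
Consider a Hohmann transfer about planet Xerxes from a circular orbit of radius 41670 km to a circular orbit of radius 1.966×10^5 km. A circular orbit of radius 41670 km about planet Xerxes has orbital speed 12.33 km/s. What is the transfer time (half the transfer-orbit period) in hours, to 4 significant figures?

t = 14.26 hours

From the circular-orbit relation v² = μ/r at r = 41670 km: μ = v²r = (12.33)² × 41670 = 6.33504×10^6 km³/s².
The Hohmann ellipse has a_t = (r₁ + r₂)/2 = 1.19135×10^5 km.
Transfer time t = π√(a_t³/μ) = π√((1.19135×10^5)³ / 6.33504×10^6) = 51330 s.
Converting: 51330 s ÷ 3600 s/hour = 14.26 hours.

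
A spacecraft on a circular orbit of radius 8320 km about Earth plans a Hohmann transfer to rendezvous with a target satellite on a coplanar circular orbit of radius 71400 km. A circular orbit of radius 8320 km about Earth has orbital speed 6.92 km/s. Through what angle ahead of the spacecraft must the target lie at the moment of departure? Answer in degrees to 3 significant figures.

From the circular-orbit relation v² = μ/r at r = 8320 km: μ = v²r = (6.92)² × 8320 = 3.98415×10^5 km³/s².
Transfer-ellipse semi-major axis a_t = (r₁ + r₂)/2 = (8320 + 71400)/2 = 39860 km.
Transfer time t = π√(a_t³/μ) = 39608 s.
Target angular speed ω₂ = √(μ/r₂³) = 3.3084×10^-5 rad/s.
Angle swept by the target during transfer: ω₂·t = 1.3104 rad = 75.08°.
The spacecraft traverses 180° on the transfer ellipse, so the target must lead by 180° − 75.08° = 105°.

φ = 105°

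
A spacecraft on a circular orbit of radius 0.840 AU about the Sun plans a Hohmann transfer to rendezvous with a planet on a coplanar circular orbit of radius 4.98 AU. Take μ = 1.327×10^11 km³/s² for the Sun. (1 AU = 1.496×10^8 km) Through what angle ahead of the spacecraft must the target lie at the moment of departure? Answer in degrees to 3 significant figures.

φ = 99.6°

In km: r₁ = 0.840 × 1.496×10^8 = 1.25664×10^8 km; r₂ = 4.98 × 1.496×10^8 = 7.45008×10^8 km.
The Hohmann ellipse has a_t = (r₁ + r₂)/2 = 4.35336×10^8 km.
Transfer time t = π√(a_t³/μ) = 7.8334×10^7 s.
The target's mean motion on its circular orbit is ω₂ = √(μ/r₂³) = 1.7914×10^-8 rad/s.
Angle swept by the target during transfer: ω₂·t = 1.4033 rad = 80.40°.
The spacecraft traverses 180° on the transfer ellipse, so the target must lead by 180° − 80.40° = 99.6°.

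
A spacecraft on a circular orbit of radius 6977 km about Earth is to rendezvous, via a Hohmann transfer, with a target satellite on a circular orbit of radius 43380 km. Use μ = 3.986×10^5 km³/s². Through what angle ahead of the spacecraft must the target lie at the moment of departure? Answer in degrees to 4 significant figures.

Transfer-ellipse semi-major axis a_t = (r₁ + r₂)/2 = (6977 + 43380)/2 = 25178.5 km.
Transfer time t = π√(a_t³/μ) = 19880.44 s.
Target angular speed ω₂ = √(μ/r₂³) = 6.987701×10^-5 rad/s.
Angle swept by the target during transfer: ω₂·t = 1.38919 rad = 79.59°.
Arrival is 180° from departure on the ellipse, so φ = 180° − 79.59° = 100.4°.

φ = 100.4°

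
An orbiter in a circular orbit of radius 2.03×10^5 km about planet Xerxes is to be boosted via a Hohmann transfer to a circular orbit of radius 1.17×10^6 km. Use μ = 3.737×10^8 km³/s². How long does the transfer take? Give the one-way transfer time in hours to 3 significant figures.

t = 25.7 hours

Semi-major axis of the transfer orbit: a_t = (2.030×10^5 + 1.170×10^6)/2 = 6.865×10^5 km.
Transfer time t = π√(a_t³/μ) = π√((6.865×10^5)³ / 3.737×10^8) = 92440 s.
Converting: 92440 s ÷ 3600 s/hour = 25.7 hours.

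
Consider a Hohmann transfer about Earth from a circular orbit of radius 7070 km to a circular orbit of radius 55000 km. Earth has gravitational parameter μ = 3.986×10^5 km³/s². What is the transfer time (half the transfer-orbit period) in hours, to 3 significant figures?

t = 7.56 hours

Transfer-ellipse semi-major axis a_t = (r₁ + r₂)/2 = (7070 + 55000)/2 = 31035 km.
By Kepler's third law the transfer-orbit period is T = 2π√(a_t³/μ), so t = T/2 = 27210 s.
Converting: 27210 s ÷ 3600 s/hour = 7.56 hours.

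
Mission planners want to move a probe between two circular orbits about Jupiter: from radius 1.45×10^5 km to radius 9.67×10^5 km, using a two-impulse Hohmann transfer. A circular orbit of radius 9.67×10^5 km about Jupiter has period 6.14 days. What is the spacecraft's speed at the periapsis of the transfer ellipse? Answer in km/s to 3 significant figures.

v = 39.0 km/s

From Kepler's third law T² = 4π²r³/μ at r = 9.67×10^5 km, T = 6.14 days = 6.14 × 86400 s = 5.30496×10^5 s: μ = 4π²r³/T² = 1.26845×10^8 km³/s².
The Hohmann ellipse has a_t = (r₁ + r₂)/2 = 5.560×10^5 km.
At periapsis, r = 1.450×10^5 km.
From the vis-viva equation, v = √[μ(2/r − 1/a_t)] = 39.01 km/s.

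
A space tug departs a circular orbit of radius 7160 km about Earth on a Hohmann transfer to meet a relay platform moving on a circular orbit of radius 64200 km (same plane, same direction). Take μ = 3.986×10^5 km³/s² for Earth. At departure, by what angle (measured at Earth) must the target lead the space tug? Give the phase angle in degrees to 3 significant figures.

Transfer-ellipse semi-major axis a_t = (r₁ + r₂)/2 = (7160 + 64200)/2 = 35680 km.
The half-period of the transfer ellipse is t = π√(a_t³/μ) = 33537 s.
The target's mean motion on its circular orbit is ω₂ = √(μ/r₂³) = 3.8812×10^-5 rad/s.
Angle swept by the target during transfer: ω₂·t = 1.3016 rad = 74.58°.
Arrival is 180° from departure on the ellipse, so φ = 180° − 74.58° = 105°.

φ = 105°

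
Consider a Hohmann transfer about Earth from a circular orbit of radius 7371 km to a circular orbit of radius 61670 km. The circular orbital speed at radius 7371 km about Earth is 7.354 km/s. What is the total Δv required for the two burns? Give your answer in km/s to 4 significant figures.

From the circular-orbit relation v² = μ/r at r = 7371 km: μ = v²r = (7.354)² × 7371 = 3.98633×10^5 km³/s².
Transfer-ellipse semi-major axis a_t = (r₁ + r₂)/2 = (7371 + 61670)/2 = 34520.5 km.
At r₁ the circular-orbit speed is v₁ = √(μ/r₁) = 7.354 km/s.
On the transfer ellipse at r₁, v² = μ(2/r − 1/a) gives v_p = √[μ(2/r₁ − 1/a_t)] = 9.829 km/s.
First burn Δv₁ = |v_p − v₁| = 2.475 km/s.
Circular speed at r₂: v₂ = √(μ/r₂) = 2.5424 km/s.
Transfer-orbit speed at r₂: v_a = √[μ(2/r₂ − 1/a_t)] = 1.1748 km/s.
Second burn Δv₂ = |v₂ − v_a| = 1.368 km/s.
Total Δv = Δv₁ + Δv₂ = 3.843 km/s.

Δv = 3.843 km/s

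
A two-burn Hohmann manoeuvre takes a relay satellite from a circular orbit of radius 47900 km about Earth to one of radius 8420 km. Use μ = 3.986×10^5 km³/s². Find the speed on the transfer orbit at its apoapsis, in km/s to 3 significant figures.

Transfer-ellipse semi-major axis a_t = (r₁ + r₂)/2 = (47900 + 8420)/2 = 28160 km.
At apoapsis, r = 47900 km.
Vis-viva: v = √[μ(2/r − 1/a_t)] = √[3.986×10^5 × (2/47900 − 1/28160)] = 1.577 km/s.

v = 1.58 km/s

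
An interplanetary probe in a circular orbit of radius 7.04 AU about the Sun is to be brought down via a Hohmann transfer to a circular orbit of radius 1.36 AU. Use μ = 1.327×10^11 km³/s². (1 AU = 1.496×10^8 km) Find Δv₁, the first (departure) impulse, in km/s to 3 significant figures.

In km: r₁ = 7.04 × 1.496×10^8 = 1.053184×10^9 km; r₂ = 1.36 × 1.496×10^8 = 2.03456×10^8 km.
Semi-major axis of the transfer orbit: a_t = (1.053184×10^9 + 2.03456×10^8)/2 = 6.2832×10^8 km.
Circular speed at r = 1.053184×10^9 km: v_c = √(μ/r) = 11.2249 km/s.
Vis-viva on the transfer ellipse at r = 1.053184×10^9 km gives v_t = √[μ(2/r − 1/a_t)] = 6.38746 km/s.
Δv₁ = |v_t − v_c| = |6.38746 − 11.2249| = 4.837 km/s.

Δv₁ = 4.84 km/s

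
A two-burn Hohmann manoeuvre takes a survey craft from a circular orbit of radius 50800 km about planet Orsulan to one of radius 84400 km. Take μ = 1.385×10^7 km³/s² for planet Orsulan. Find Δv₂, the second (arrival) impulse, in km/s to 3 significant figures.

Semi-major axis of the transfer orbit: a_t = (50800 + 84400)/2 = 67600 km.
On the circular orbit at r = 84400 km, v_c = √(μ/r) = 12.810 km/s.
Transfer-orbit speed at the same r (vis-viva, a = a_t): v_t = √[μ(2/r − 1/a_t)] = 11.105 km/s.
Δv₂ = |v_t − v_c| = |11.105 − 12.810| = 1.705 km/s.

Δv₂ = 1.71 km/s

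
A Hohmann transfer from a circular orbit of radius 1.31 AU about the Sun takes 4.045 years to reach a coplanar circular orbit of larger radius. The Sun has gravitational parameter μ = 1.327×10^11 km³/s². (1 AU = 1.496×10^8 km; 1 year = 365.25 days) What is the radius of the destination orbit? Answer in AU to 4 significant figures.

In km: r₁ = 1.31 × 1.496×10^8 = 1.95976×10^8 km.
Transfer time t = 4.045 years × 365.25 × 86400 s = 1.27650492×10^8 s, and t = π√(a_t³/μ).
So a_t = (μ t²/π²)^(1/3) = (1.327×10^11 × (1.27650492×10^8)² / π²)^(1/3) = 6.0284×10^8 km.
Since a_t = (r₁ + r₂)/2, r₂ = 2a_t − r₁ = 2×6.0284×10^8 − 1.95976×10^8 = 1.009704×10^9 km.
In AU: r₂ = 1.009704×10^9 / 1.496×10^8 = 6.749 AU.

r₂ = 6.749 AU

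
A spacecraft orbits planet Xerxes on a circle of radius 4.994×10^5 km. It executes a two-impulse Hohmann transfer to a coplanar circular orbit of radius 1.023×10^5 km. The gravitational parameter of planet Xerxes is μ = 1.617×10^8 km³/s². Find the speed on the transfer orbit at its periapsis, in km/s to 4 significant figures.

The Hohmann ellipse has a_t = (r₁ + r₂)/2 = 3.0085×10^5 km.
At periapsis, r = 1.023×10^5 km.
Vis-viva: v = √[μ(2/r − 1/a_t)] = √[1.617×10^8 × (2/1.023×10^5 − 1/3.0085×10^5)] = 51.22 km/s.

v = 51.22 km/s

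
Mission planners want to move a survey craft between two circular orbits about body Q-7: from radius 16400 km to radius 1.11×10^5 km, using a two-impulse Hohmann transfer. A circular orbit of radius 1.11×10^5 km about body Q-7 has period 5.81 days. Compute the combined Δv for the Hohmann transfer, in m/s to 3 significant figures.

Δv = 1840 m/s

From Kepler's third law T² = 4π²r³/μ at r = 1.11×10^5 km, T = 5.81 days = 5.81 × 86400 s = 5.01984×10^5 s: μ = 4π²r³/T² = 2.14264×10^5 km³/s².
Semi-major axis of the transfer orbit: a_t = (16400 + 1.110×10^5)/2 = 63700 km.
At r₁ the circular-orbit speed is v₁ = √(μ/r₁) = 3.6145 km/s.
On the transfer ellipse at r₁, v² = μ(2/r − 1/a) gives v_p = √[μ(2/r₁ − 1/a_t)] = 4.7714 km/s.
First burn Δv₁ = |v_p − v₁| = 1.157 km/s.
Circular speed at r₂: v₂ = √(μ/r₂) = 1.3894 km/s.
Transfer-orbit speed at r₂: v_a = √[μ(2/r₂ − 1/a_t)] = 0.70496 km/s.
Second burn Δv₂ = |v₂ − v_a| = 0.6844 km/s.
Total Δv = Δv₁ + Δv₂ = 1.841 km/s.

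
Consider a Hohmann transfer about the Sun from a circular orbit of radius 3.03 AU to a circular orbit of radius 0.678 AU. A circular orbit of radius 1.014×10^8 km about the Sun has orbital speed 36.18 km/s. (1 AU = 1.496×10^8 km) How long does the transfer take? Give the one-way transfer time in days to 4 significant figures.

From the circular-orbit relation v² = μ/r at r = 1.014×10^8 km: μ = v²r = (36.18)² × 1.014×10^8 = 1.32732×10^11 km³/s².
In km: r₁ = 3.03 × 1.496×10^8 = 4.53288×10^8 km; r₂ = 0.678 × 1.496×10^8 = 1.014288×10^8 km.
Transfer-ellipse semi-major axis a_t = (r₁ + r₂)/2 = (4.53288×10^8 + 1.014288×10^8)/2 = 2.773584×10^8 km.
Half the transfer-orbit period gives t = π√(a_t³/μ) = 3.983×10^7 s.
Converting: 3.983×10^7 s ÷ 86400 s/day = 461.0 days.

t = 461.0 days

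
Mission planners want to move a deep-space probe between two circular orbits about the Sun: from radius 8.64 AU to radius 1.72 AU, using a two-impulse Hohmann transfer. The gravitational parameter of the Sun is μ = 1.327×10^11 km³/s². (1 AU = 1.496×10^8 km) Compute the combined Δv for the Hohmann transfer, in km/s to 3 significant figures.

Δv = 10.9 km/s

In km: r₁ = 8.64 × 1.496×10^8 = 1.292544×10^9 km; r₂ = 1.72 × 1.496×10^8 = 2.57312×10^8 km.
Transfer-ellipse semi-major axis a_t = (r₁ + r₂)/2 = (1.292544×10^9 + 2.57312×10^8)/2 = 7.74928×10^8 km.
Circular speed at r₁: v₁ = √(μ/r₁) = √(1.327×10^11/1.292544×10^9) = 10.1324 km/s.
On the transfer ellipse at r₁, v² = μ(2/r − 1/a) gives v_a = √[μ(2/r₁ − 1/a_t)] = 5.83865 km/s.
First burn Δv₁ = |v_a − v₁| = 4.294 km/s.
At r₂, v₂ = √(μ/r₂) = 22.71 km/s.
Transfer-orbit speed at r₂: v_p = √[μ(2/r₂ − 1/a_t)] = 29.33 km/s.
Second burn Δv₂ = |v₂ − v_p| = 6.620 km/s.
Δv = Δv₁ + Δv₂ = 4.294 + 6.620 = 10.91 km/s.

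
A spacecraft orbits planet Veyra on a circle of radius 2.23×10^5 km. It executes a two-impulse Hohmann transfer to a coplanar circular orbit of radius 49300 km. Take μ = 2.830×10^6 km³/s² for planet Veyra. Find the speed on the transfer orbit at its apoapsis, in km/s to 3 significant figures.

Semi-major axis of the transfer orbit: a_t = (2.230×10^5 + 49300)/2 = 1.3615×10^5 km.
The apoapsis of the transfer ellipse is at r = 2.230×10^5 km.
Vis-viva: v = √[μ(2/r − 1/a_t)] = √[2.830×10^6 × (2/2.230×10^5 − 1/1.3615×10^5)] = 2.144 km/s.

v = 2.14 km/s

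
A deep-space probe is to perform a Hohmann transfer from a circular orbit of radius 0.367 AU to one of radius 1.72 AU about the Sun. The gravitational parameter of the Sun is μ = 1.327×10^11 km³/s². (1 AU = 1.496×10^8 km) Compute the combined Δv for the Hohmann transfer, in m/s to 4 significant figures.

Δv = 23200 m/s

In km: r₁ = 0.367 × 1.496×10^8 = 5.49032×10^7 km; r₂ = 1.72 × 1.496×10^8 = 2.57312×10^8 km.
Transfer-ellipse semi-major axis a_t = (r₁ + r₂)/2 = (5.49032×10^7 + 2.57312×10^8)/2 = 1.561076×10^8 km.
At r₁ the circular-orbit speed is v₁ = √(μ/r₁) = 49.16 km/s.
Transfer-orbit speed at r₁ (vis-viva equation): v_p = √[μ(2/r₁ − 1/a_t)] = 63.12 km/s.
First burn Δv₁ = |v_p − v₁| = 13.96 km/s.
Circular speed at r₂: v₂ = √(μ/r₂) = 22.7094 km/s.
Transfer-orbit speed at r₂: v_a = √[μ(2/r₂ − 1/a_t)] = 13.4677 km/s.
Second burn Δv₂ = |v₂ − v_a| = 9.242 km/s.
Δv = Δv₁ + Δv₂ = 13.96 + 9.242 = 23.20 km/s.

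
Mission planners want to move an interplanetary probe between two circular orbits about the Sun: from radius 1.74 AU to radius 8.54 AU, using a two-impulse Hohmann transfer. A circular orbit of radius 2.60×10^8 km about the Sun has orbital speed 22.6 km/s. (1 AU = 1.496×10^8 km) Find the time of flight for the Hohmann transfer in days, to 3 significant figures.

t = 2130 days

From the circular-orbit relation v² = μ/r at r = 2.60×10^8 km: μ = v²r = (22.6)² × 2.60×10^8 = 1.32798×10^11 km³/s².
In km: r₁ = 1.74 × 1.496×10^8 = 2.60304×10^8 km; r₂ = 8.54 × 1.496×10^8 = 1.277584×10^9 km.
Semi-major axis of the transfer orbit: a_t = (2.60304×10^8 + 1.277584×10^9)/2 = 7.68944×10^8 km.
Half the transfer-orbit period gives t = π√(a_t³/μ) = 1.838×10^8 s.
Converting: 1.838×10^8 s ÷ 86400 s/day = 2130 days.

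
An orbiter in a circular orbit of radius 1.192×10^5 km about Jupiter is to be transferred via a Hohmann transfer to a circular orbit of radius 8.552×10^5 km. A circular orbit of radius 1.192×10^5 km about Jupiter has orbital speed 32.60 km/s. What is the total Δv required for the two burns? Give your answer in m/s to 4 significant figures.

From the circular-orbit relation v² = μ/r at r = 1.192×10^5 km: μ = v²r = (32.60)² × 1.192×10^5 = 1.26681×10^8 km³/s².
Semi-major axis of the transfer orbit: a_t = (1.192×10^5 + 8.552×10^5)/2 = 4.872×10^5 km.
At r₁ the circular-orbit speed is v₁ = √(μ/r₁) = 32.60 km/s.
On the transfer ellipse at r₁, v² = μ(2/r − 1/a) gives v_p = √[μ(2/r₁ − 1/a_t)] = 43.19 km/s.
First burn Δv₁ = |v_p − v₁| = 10.59 km/s.
At r₂, v₂ = √(μ/r₂) = 12.171 km/s.
Transfer-orbit speed at r₂: v_a = √[μ(2/r₂ − 1/a_t)] = 6.0201 km/s.
Second burn Δv₂ = |v₂ − v_a| = 6.151 km/s.
Δv = Δv₁ + Δv₂ = 10.59 + 6.151 = 16.74 km/s.

Δv = 16740 m/s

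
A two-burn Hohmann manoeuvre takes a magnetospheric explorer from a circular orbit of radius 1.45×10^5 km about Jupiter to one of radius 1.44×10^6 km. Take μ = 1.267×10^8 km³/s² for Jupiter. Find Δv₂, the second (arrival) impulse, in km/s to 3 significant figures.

Δv₂ = 5.37 km/s

Semi-major axis of the transfer orbit: a_t = (1.450×10^5 + 1.440×10^6)/2 = 7.925×10^5 km.
Circular speed at r = 1.440×10^6 km: v_c = √(μ/r) = 9.380 km/s.
Transfer-orbit speed at the same r (vis-viva, a = a_t): v_t = √[μ(2/r − 1/a_t)] = 4.012 km/s.
Δv₂ = |v_t − v_c| = |4.012 − 9.380| = 5.368 km/s.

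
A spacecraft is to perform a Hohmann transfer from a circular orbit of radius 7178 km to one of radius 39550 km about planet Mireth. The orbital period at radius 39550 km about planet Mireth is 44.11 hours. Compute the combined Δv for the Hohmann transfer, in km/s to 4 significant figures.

Δv = 1.803 km/s

From Kepler's third law T² = 4π²r³/μ at r = 39550 km, T = 44.11 hours = 44.11 × 3600 s = 1.58796×10^5 s: μ = 4π²r³/T² = 96854.6 km³/s².
Transfer-ellipse semi-major axis a_t = (r₁ + r₂)/2 = (7178 + 39550)/2 = 23364 km.
Circular speed at r₁: v₁ = √(μ/r₁) = √(96854.6/7178) = 3.6733 km/s.
On the transfer ellipse at r₁, v² = μ(2/r − 1/a) gives v_p = √[μ(2/r₁ − 1/a_t)] = 4.7792 km/s.
First burn Δv₁ = |v_p − v₁| = 1.1059 km/s.
At r₂, v₂ = √(μ/r₂) = 1.5649 km/s.
Transfer-orbit speed at r₂: v_a = √[μ(2/r₂ − 1/a_t)] = 0.86739 km/s.
Second burn Δv₂ = |v₂ − v_a| = 0.69751 km/s.
Total Δv = Δv₁ + Δv₂ = 1.803 km/s.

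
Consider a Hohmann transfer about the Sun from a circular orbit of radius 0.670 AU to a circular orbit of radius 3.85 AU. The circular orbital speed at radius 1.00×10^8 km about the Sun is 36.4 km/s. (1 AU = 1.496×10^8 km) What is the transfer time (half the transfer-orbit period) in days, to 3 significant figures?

t = 621 days

From the circular-orbit relation v² = μ/r at r = 1.00×10^8 km: μ = v²r = (36.4)² × 1.00×10^8 = 1.32496×10^11 km³/s².
In km: r₁ = 0.670 × 1.496×10^8 = 1.00232×10^8 km; r₂ = 3.85 × 1.496×10^8 = 5.7596×10^8 km.
The Hohmann ellipse has a_t = (r₁ + r₂)/2 = 3.38096×10^8 km.
Half the transfer-orbit period gives t = π√(a_t³/μ) = 5.365×10^7 s.
Converting: 5.365×10^7 s ÷ 86400 s/day = 621 days.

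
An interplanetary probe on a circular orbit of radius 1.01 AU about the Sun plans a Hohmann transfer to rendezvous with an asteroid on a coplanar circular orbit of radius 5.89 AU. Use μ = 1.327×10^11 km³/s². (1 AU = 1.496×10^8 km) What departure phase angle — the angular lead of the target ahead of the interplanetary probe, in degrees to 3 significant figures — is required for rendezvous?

In km: r₁ = 1.01 × 1.496×10^8 = 1.51096×10^8 km; r₂ = 5.89 × 1.496×10^8 = 8.81144×10^8 km.
Semi-major axis of the transfer orbit: a_t = (1.51096×10^8 + 8.81144×10^8)/2 = 5.1612×10^8 km.
Transfer time t = π√(a_t³/μ) = 1.011×10^8 s.
The target's mean motion on its circular orbit is ω₂ = √(μ/r₂³) = 1.393×10^-8 rad/s.
Angle swept by the target during transfer: ω₂·t = 1.4083 rad = 80.69°.
Arrival is 180° from departure on the ellipse, so φ = 180° − 80.69° = 99.3°.

φ = 99.3°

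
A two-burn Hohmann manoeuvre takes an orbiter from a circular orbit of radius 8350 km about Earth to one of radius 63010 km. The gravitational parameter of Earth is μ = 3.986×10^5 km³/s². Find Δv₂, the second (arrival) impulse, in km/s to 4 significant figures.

Δv₂ = 1.298 km/s

The Hohmann ellipse has a_t = (r₁ + r₂)/2 = 35680 km.
On the circular orbit at r = 63010 km, v_c = √(μ/r) = 2.515 km/s.
Transfer-orbit speed at the same r (vis-viva, a = a_t): v_t = √[μ(2/r − 1/a_t)] = 1.217 km/s.
Δv₂ = |v_t − v_c| = |1.217 − 2.515| = 1.298 km/s.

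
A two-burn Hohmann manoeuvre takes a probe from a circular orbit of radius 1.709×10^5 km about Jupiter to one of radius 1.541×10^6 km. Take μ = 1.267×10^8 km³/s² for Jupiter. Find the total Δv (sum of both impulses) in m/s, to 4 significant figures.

Δv = 14320 m/s

Semi-major axis of the transfer orbit: a_t = (1.709×10^5 + 1.541×10^6)/2 = 8.5595×10^5 km.
Circular speed at r₁: v₁ = √(μ/r₁) = √(1.267×10^8/1.709×10^5) = 27.228 km/s.
On the transfer ellipse at r₁, vis-viva equation gives v_p = √[μ(2/r₁ − 1/a_t)] = 36.534 km/s.
First burn Δv₁ = |v_p − v₁| = 9.306 km/s.
Circular speed at r₂: v₂ = √(μ/r₂) = 9.0675 km/s.
Transfer-orbit speed at r₂: v_a = √[μ(2/r₂ − 1/a_t)] = 4.0517 km/s.
Second burn Δv₂ = |v₂ − v_a| = 5.016 km/s.
Total Δv = Δv₁ + Δv₂ = 14.32 km/s.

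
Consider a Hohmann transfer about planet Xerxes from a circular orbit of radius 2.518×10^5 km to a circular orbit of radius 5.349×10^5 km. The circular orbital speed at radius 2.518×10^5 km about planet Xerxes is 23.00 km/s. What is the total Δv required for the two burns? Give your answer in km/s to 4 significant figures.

Δv = 6.976 km/s

From the circular-orbit relation v² = μ/r at r = 2.518×10^5 km: μ = v²r = (23.00)² × 2.518×10^5 = 1.33202×10^8 km³/s².
Semi-major axis of the transfer orbit: a_t = (2.518×10^5 + 5.349×10^5)/2 = 3.9335×10^5 km.
At r₁ the circular-orbit speed is v₁ = √(μ/r₁) = 23.000 km/s.
Transfer-orbit speed at r₁ (v² = μ(2/r − 1/a)): v_p = √[μ(2/r₁ − 1/a_t)] = 26.821 km/s.
First burn Δv₁ = |v_p − v₁| = 3.821 km/s.
Circular speed at r₂: v₂ = √(μ/r₂) = 15.7805 km/s.
Transfer-orbit speed at r₂: v_a = √[μ(2/r₂ − 1/a_t)] = 12.6258 km/s.
Second burn Δv₂ = |v₂ − v_a| = 3.155 km/s.
Total Δv = Δv₁ + Δv₂ = 6.976 km/s.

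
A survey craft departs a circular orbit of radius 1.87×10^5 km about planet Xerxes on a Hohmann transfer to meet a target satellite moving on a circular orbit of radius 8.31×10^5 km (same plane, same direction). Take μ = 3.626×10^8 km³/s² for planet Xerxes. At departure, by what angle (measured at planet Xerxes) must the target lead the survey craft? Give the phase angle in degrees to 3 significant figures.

φ = 93.7°

The Hohmann ellipse has a_t = (r₁ + r₂)/2 = 5.090×10^5 km.
The half-period of the transfer ellipse is t = π√(a_t³/μ) = 59910 s.
Target angular speed ω₂ = √(μ/r₂³) = 2.514×10^-5 rad/s.
Angle swept by the target during transfer: ω₂·t = 1.506 rad = 86.29°.
The survey craft traverses 180° on the transfer ellipse, so the target must lead by 180° − 86.29° = 93.7°.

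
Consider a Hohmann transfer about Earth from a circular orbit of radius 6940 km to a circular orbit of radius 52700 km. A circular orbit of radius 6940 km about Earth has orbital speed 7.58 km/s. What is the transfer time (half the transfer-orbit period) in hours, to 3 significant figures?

t = 7.12 hours

From the circular-orbit relation v² = μ/r at r = 6940 km: μ = v²r = (7.58)² × 6940 = 3.98747×10^5 km³/s².
Transfer-ellipse semi-major axis a_t = (r₁ + r₂)/2 = (6940 + 52700)/2 = 29820 km.
By Kepler's third law the transfer-orbit period is T = 2π√(a_t³/μ), so t = T/2 = 25620 s.
Converting: 25620 s ÷ 3600 s/hour = 7.12 hours.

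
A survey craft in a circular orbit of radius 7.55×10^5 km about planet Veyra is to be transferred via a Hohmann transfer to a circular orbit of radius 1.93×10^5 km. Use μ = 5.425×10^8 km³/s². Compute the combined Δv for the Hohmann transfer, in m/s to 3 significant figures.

Δv = 23600 m/s

The Hohmann ellipse has a_t = (r₁ + r₂)/2 = 4.740×10^5 km.
At r₁ the circular-orbit speed is v₁ = √(μ/r₁) = 26.805653 km/s.
On the transfer ellipse at r₁, vis-viva equation gives v_a = √[μ(2/r₁ − 1/a_t)] = 17.104716 km/s.
First burn Δv₁ = |v_a − v₁| = 9.70094 km/s.
Circular speed at r₂: v₂ = √(μ/r₂) = 53.0177 km/s.
Transfer-orbit speed at r₂: v_p = √[μ(2/r₂ − 1/a_t)] = 66.9122 km/s.
Second burn Δv₂ = |v₂ − v_p| = 13.8945 km/s.
Δv = Δv₁ + Δv₂ = 9.70094 + 13.8945 = 23.60 km/s.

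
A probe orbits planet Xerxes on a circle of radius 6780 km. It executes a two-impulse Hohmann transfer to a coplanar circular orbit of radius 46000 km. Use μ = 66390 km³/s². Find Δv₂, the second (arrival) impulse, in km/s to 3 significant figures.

Δv₂ = 0.592 km/s

Transfer-ellipse semi-major axis a_t = (r₁ + r₂)/2 = (6780 + 46000)/2 = 26390 km.
On the circular orbit at r = 46000 km, v_c = √(μ/r) = 1.20136 km/s.
Vis-viva on the transfer ellipse at r = 46000 km gives v_t = √[μ(2/r − 1/a_t)] = 0.608930 km/s.
Δv₂ = |v_t − v_c| = |0.608930 − 1.20136| = 0.5924 km/s.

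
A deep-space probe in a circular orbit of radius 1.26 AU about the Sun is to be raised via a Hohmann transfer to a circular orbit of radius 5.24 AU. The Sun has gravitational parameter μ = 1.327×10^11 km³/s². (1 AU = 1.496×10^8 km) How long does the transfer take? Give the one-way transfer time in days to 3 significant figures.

In km: r₁ = 1.26 × 1.496×10^8 = 1.88496×10^8 km; r₂ = 5.24 × 1.496×10^8 = 7.83904×10^8 km.
The Hohmann ellipse has a_t = (r₁ + r₂)/2 = 4.862×10^8 km.
Transfer time t = π√(a_t³/μ) = π√((4.862×10^8)³ / 1.327×10^11) = 9.246×10^7 s.
Converting: 9.246×10^7 s ÷ 86400 s/day = 1070 days.

t = 1070 days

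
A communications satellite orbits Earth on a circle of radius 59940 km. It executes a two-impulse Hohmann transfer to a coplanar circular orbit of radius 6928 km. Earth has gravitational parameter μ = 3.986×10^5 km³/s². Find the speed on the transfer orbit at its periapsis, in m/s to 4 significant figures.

v = 10160 m/s

The Hohmann ellipse has a_t = (r₁ + r₂)/2 = 33434 km.
The periapsis of the transfer ellipse is at r = 6928 km.
Vis-viva: v = √[μ(2/r − 1/a_t)] = √[3.986×10^5 × (2/6928 − 1/33434)] = 10.16 km/s.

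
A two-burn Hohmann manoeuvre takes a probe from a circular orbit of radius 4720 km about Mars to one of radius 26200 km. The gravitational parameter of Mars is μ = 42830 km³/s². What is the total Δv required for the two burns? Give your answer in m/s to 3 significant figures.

Δv = 1480 m/s

Semi-major axis of the transfer orbit: a_t = (4720 + 26200)/2 = 15460 km.
Circular speed at r₁: v₁ = √(μ/r₁) = √(42830/4720) = 3.01233 km/s.
On the transfer ellipse at r₁, vis-viva equation gives v_p = √[μ(2/r₁ − 1/a_t)] = 3.92147 km/s.
First burn Δv₁ = |v_p − v₁| = 0.9091 km/s.
At r₂, v₂ = √(μ/r₂) = 1.2786 km/s.
Transfer-orbit speed at r₂: v_a = √[μ(2/r₂ − 1/a_t)] = 0.70646 km/s.
Second burn Δv₂ = |v₂ − v_a| = 0.5721 km/s.
Δv = Δv₁ + Δv₂ = 0.9091 + 0.5721 = 1.481 km/s.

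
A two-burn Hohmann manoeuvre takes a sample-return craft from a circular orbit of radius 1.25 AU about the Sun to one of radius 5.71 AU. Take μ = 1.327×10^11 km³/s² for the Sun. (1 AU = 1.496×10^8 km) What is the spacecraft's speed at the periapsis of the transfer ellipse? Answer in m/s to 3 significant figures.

v = 34100 m/s

In km: r₁ = 1.25 × 1.496×10^8 = 1.870×10^8 km; r₂ = 5.71 × 1.496×10^8 = 8.54216×10^8 km.
Semi-major axis of the transfer orbit: a_t = (1.870×10^8 + 8.54216×10^8)/2 = 5.20608×10^8 km.
The periapsis of the transfer ellipse is at r = 1.870×10^8 km.
From the vis-viva equation, v = √[μ(2/r − 1/a_t)] = 34.12 km/s.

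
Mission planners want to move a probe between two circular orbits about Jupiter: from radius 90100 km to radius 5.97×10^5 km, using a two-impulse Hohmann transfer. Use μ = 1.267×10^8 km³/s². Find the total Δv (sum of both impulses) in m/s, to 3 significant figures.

The Hohmann ellipse has a_t = (r₁ + r₂)/2 = 3.4355×10^5 km.
At r₁ the circular-orbit speed is v₁ = √(μ/r₁) = 37.50 km/s.
On the transfer ellipse at r₁, v² = μ(2/r − 1/a) gives v_p = √[μ(2/r₁ − 1/a_t)] = 49.43 km/s.
First burn Δv₁ = |v_p − v₁| = 11.93 km/s.
At r₂, v₂ = √(μ/r₂) = 14.56804 km/s.
Transfer-orbit speed at r₂: v_a = √[μ(2/r₂ − 1/a_t)] = 7.460511 km/s.
Second burn Δv₂ = |v₂ − v_a| = 7.108 km/s.
Total Δv = Δv₁ + Δv₂ = 19.04 km/s.

Δv = 19000 m/s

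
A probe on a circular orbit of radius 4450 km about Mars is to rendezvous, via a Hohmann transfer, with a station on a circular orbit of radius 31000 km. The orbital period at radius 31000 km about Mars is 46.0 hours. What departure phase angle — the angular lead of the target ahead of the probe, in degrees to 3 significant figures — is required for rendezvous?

φ = 102°

From Kepler's third law T² = 4π²r³/μ at r = 31000 km, T = 46.0 hours = 46.0 × 3600 s = 1.656×10^5 s: μ = 4π²r³/T² = 42886.9 km³/s².
Transfer-ellipse semi-major axis a_t = (r₁ + r₂)/2 = (4450 + 31000)/2 = 17725 km.
The half-period of the transfer ellipse is t = π√(a_t³/μ) = 35800 s.
Target angular speed ω₂ = √(μ/r₂³) = 3.794×10^-5 rad/s.
Angle swept by the target during transfer: ω₂·t = 1.3583 rad = 77.82°.
Arrival is 180° from departure on the ellipse, so φ = 180° − 77.82° = 102°.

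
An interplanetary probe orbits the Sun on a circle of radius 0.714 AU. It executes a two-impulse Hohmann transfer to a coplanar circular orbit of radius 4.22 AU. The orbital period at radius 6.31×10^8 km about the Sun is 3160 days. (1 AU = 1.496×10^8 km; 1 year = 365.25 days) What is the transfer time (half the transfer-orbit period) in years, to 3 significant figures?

From Kepler's third law T² = 4π²r³/μ at r = 6.31×10^8 km, T = 3160 days = 3160 × 86400 s = 2.73024×10^8 s: μ = 4π²r³/T² = 1.33060×10^11 km³/s².
In km: r₁ = 0.714 × 1.496×10^8 = 1.068144×10^8 km; r₂ = 4.22 × 1.496×10^8 = 6.31312×10^8 km.
The Hohmann ellipse has a_t = (r₁ + r₂)/2 = 3.690632×10^8 km.
Transfer time t = π√(a_t³/μ) = π√((3.690632×10^8)³ / 1.33060×10^11) = 6.106×10^7 s.
Converting: 6.106×10^7 s ÷ 3.15576×10^7 s/year (365.25 × 86400) = 1.93 years.

t = 1.93 years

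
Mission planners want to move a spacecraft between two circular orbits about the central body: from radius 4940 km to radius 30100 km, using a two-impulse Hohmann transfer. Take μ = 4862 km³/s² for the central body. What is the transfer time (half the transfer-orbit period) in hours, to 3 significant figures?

t = 29.0 hours

The Hohmann ellipse has a_t = (r₁ + r₂)/2 = 17520 km.
Half the transfer-orbit period gives t = π√(a_t³/μ) = 1.045×10^5 s.
Converting: 1.045×10^5 s ÷ 3600 s/hour = 29.0 hours.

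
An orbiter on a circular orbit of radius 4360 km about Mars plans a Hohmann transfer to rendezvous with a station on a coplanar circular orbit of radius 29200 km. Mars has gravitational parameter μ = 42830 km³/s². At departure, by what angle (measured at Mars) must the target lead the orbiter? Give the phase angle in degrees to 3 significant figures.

The Hohmann ellipse has a_t = (r₁ + r₂)/2 = 16780 km.
The half-period of the transfer ellipse is t = π√(a_t³/μ) = 32996.2 s.
The target's mean motion on its circular orbit is ω₂ = √(μ/r₂³) = 4.14763×10^-5 rad/s.
Angle swept by the target during transfer: ω₂·t = 1.36856 rad = 78.41°.
Arrival is 180° from departure on the ellipse, so φ = 180° − 78.41° = 102°.

φ = 102°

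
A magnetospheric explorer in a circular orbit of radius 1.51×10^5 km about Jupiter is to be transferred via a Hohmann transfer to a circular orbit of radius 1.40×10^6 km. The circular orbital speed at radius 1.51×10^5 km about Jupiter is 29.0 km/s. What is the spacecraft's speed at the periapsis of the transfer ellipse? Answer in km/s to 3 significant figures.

From the circular-orbit relation v² = μ/r at r = 1.51×10^5 km: μ = v²r = (29.0)² × 1.51×10^5 = 1.26991×10^8 km³/s².
Semi-major axis of the transfer orbit: a_t = (1.510×10^5 + 1.400×10^6)/2 = 7.755×10^5 km.
The periapsis of the transfer ellipse is at r = 1.510×10^5 km.
From the vis-viva equation, v = √[μ(2/r − 1/a_t)] = 38.96 km/s.

v = 39.0 km/s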